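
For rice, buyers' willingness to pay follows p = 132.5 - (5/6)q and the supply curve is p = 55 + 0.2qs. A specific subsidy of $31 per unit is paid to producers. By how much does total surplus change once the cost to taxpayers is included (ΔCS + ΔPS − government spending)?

Pre-subsidy: 132.5 - (5/6)q = 55 + 0.2q gives q* = 75 and p* = 70.
With the subsidy, sellers receive ps = pb + 31 for each unit, where pb is the price buyers pay.
On the curves, pb = 132.5 - (5/6)q and ps = 55 + 0.2q; the wedge ps − pb = 31 gives 55 + 0.2q − (132.5 - (5/6)q) = 31, so q' = 105.
Then pb = 132.5 − (5/6)·105 = 45 and ps = 55 + 0.2·105 = 76.
ΔCS = ½(75 + 105)(70 − 45) = 2250; ΔPS = ½(75 + 105)(76 − 70) = 540.
Government spending = 31 × 105 = 3255.
Net change = 2250 + 540 − 3255 = -465. The loss equals the DWL triangle ½·31·30.

Net change in total surplus = -$465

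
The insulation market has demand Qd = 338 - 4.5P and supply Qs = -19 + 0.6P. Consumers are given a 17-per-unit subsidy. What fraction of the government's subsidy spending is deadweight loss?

Pre-subsidy: 338 - 4.5P = -19 + 0.6P gives P* = 70, Q* = 23.
With the rebate, buyers effectively pay Pb = Ps − 17, where Ps is the price sellers receive.
Demand in terms of Ps becomes Qd = 338 − 4.5(Ps − 17) = 414.5 - 4.5Ps. Setting this equal to supply: 414.5 - 4.5Ps = -19 + 0.6Ps, so Ps = 85.
Buyers pay Pb = 85 − 17 = 68; Q' = -19 + 0.6·85 = 32.
ΔCS = ½(23 + 32)(70 − 68) = 55; ΔPS = ½(23 + 32)(85 − 70) = 412.5.
Government spending = 17 × 32 = 544.
DWL = ½ × 17 × (32 − 23) = 76.5; fraction = 76.5 / 544 = 0.140625.

DWL / government spending = 0.140625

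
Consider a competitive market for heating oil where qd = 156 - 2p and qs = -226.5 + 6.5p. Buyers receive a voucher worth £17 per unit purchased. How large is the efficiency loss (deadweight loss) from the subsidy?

Deadweight loss = £221

Pre-subsidy: 156 - 2p = -226.5 + 6.5p gives p* = 45, q* = 66.
With the rebate, buyers effectively pay pb = ps − 17, where ps is the price sellers receive.
Demand in terms of ps becomes qd = 156 − 2(ps − 17) = 190 - 2ps. Setting this equal to supply: 190 - 2ps = -226.5 + 6.5ps, so ps = 49.
Buyers pay pb = 49 − 17 = 32; q' = -226.5 + 6.5·49 = 92.
The subsidy expands output by 92 − 66 = 26 past the efficient level; on those units the gap between marginal cost and willingness to pay runs from 0 up to 17.
DWL = ½ × 17 × 26 = 221.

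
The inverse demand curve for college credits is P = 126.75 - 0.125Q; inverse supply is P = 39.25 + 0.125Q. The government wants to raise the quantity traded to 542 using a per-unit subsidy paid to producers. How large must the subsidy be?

Required subsidy s = 48 per unit

At Q = 542, from the demand curve buyers pay Pb = 126.75 − 0.125·542 = 59; from the supply curve sellers need Ps = 39.25 + 0.125·542 = 107.
The subsidy must fill the gap: s = Ps − Pb = 107 − 59 = 48.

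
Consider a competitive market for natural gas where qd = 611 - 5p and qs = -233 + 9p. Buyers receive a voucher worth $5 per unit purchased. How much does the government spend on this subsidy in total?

Government cost = 22795/14

Pre-subsidy: 611 - 5p = -233 + 9p gives p* = 422/7, q* = 2167/7.
With the rebate, buyers effectively pay pb = ps − 5, where ps is the price sellers receive.
Demand in terms of ps becomes qd = 611 − 5(ps − 5) = 636 - 5ps. Setting this equal to supply: 636 - 5ps = -233 + 9ps, so ps = 869/14.
Buyers pay pb = 869/14 − 5 = 799/14; q' = -233 + 9·(869/14) = 4559/14.
Government outlay = subsidy × quantity = 5 × 4559/14 = 22795/14.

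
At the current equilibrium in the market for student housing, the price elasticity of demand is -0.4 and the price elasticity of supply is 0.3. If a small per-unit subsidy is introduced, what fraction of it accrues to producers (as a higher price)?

For a small subsidy around the equilibrium, the benefit split depends on the relative slopes, which at a point are proportional to the elasticities.
Buyer share = εs/(εs + |εd|) = 0.3/(0.3 + 0.4) = 3/7; seller share = |εd|/(εs + |εd|) = 4/7.
So producers capture 4/7 of the subsidy.

Producer share = 4/7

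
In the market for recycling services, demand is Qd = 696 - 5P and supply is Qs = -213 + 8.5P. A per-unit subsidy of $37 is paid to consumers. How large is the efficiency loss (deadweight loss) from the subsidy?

Pre-subsidy: 696 - 5P = -213 + 8.5P gives P* = 202/3, Q* = 1078/3.
With the rebate, buyers effectively pay Pb = Ps − 37, where Ps is the price sellers receive.
Demand in terms of Ps becomes Qd = 696 − 5(Ps − 37) = 881 - 5Ps. Setting this equal to supply: 881 - 5Ps = -213 + 8.5Ps, so Ps = 2188/27.
Buyers pay Pb = 2188/27 − 37 = 1189/27; Q' = -213 + 8.5·(2188/27) = 12847/27.
The subsidy expands output by 12847/27 − 1078/3 = 3145/27 past the efficient level; on those units the gap between marginal cost and willingness to pay runs from 0 up to 37.
DWL = ½ × 37 × 3145/27 = 116365/54.

Deadweight loss = 116365/54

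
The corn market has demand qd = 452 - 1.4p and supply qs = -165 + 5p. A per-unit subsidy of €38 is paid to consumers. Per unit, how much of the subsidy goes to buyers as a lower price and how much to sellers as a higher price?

Buyers gain €29.6875 per unit; sellers gain €8.3125 per unit

Pre-subsidy: 452 - 1.4p = -165 + 5p gives p* = 96.40625, q* = 317.03125.
With the rebate, buyers effectively pay pb = ps − 38, where ps is the price sellers receive.
Demand in terms of ps becomes qd = 452 − 1.4(ps − 38) = 505.2 - 1.4ps. Setting this equal to supply: 505.2 - 1.4ps = -165 + 5ps, so ps = 104.71875.
Buyers pay pb = 104.71875 − 38 = 66.71875; q' = -165 + 5·104.71875 = 358.59375.
Buyers' price falls by p* − pb = 96.40625 − 66.71875 = 29.6875; sellers' price rises by ps − p* = 104.71875 − 96.40625 = 8.3125.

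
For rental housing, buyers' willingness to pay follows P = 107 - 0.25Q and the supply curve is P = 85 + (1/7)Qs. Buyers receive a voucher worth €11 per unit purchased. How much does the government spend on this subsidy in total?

Pre-subsidy: 107 - 0.25Q = 85 + (1/7)Q gives Q* = 56 and P* = 93.
With the rebate, buyers effectively pay Pb = Ps − 11, where Ps is the price sellers receive.
On the curves, Pb = 107 - 0.25Q and Ps = 85 + (1/7)Q; the wedge Ps − Pb = 11 gives 85 + (1/7)Q − (107 - 0.25Q) = 11, so Q' = 84.
Then Pb = 107 − 0.25·84 = 86 and Ps = 85 + (1/7)·84 = 97.
Government outlay = subsidy × quantity = 11 × 84 = 924.

Government cost = €924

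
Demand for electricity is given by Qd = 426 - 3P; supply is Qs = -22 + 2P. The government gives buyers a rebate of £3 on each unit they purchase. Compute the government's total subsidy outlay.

Pre-subsidy: 426 - 3P = -22 + 2P gives P* = 89.6, Q* = 157.2.
With the rebate, buyers effectively pay Pb = Ps − 3, where Ps is the price sellers receive.
Demand in terms of Ps becomes Qd = 426 − 3(Ps − 3) = 435 - 3Ps. Setting this equal to supply: 435 - 3Ps = -22 + 2Ps, so Ps = 91.4.
Buyers pay Pb = 91.4 − 3 = 88.4; Q' = -22 + 2·91.4 = 160.8.
Government outlay = subsidy × quantity = 3 × 160.8 = 482.4.

Government cost = £482.4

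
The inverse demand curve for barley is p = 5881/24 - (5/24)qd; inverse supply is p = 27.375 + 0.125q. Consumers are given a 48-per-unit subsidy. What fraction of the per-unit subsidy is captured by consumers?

Pre-subsidy: 5881/24 - (5/24)q = 27.375 + 0.125q gives q* = 653 and p* = 109.
With the rebate, buyers effectively pay pb = ps − 48, where ps is the price sellers receive.
On the curves, pb = 5881/24 - (5/24)q and ps = 27.375 + 0.125q; the wedge ps − pb = 48 gives 27.375 + 0.125q − (5881/24 - (5/24)q) = 48, so q' = 797.
Then pb = 5881/24 − (5/24)·797 = 79 and ps = 27.375 + 0.125·797 = 127.
Buyers' price falls by p* − pb = 109 − 79 = 30; sellers' price rises by ps − p* = 127 − 109 = 18.
So consumers capture 30/48 = 0.625 of each unit of subsidy.

Consumer share = 0.625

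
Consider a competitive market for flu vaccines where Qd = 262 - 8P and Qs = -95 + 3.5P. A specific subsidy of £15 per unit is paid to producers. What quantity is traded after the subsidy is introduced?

Q' = 1154/23

Pre-subsidy: 262 - 8P = -95 + 3.5P gives P* = 714/23, Q* = 314/23.
With the subsidy, sellers receive Ps = Pb + 15 for each unit, where Pb is the price buyers pay.
Supply in terms of Pb becomes Qs = -95 + 3.5(Pb + 15) = -42.5 + 3.5Pb. Setting this equal to demand: 262 - 8Pb = -42.5 + 3.5Pb, so Pb = 609/23.
Sellers receive Ps = 609/23 + 15 = 954/23; Q' = 262 − 8·(609/23) = 1154/23.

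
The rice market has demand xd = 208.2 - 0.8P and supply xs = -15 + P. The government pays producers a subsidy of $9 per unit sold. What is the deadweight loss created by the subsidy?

Pre-subsidy: 208.2 - 0.8P = -15 + P gives P* = 124, x* = 109.
With the subsidy, sellers receive Ps = Pb + 9 for each unit, where Pb is the price buyers pay.
Supply in terms of Pb becomes xs = -15 + 1(Pb + 9) = -6 + Pb. Setting this equal to demand: 208.2 - 0.8Pb = -6 + Pb, so Pb = 119.
Sellers receive Ps = 119 + 9 = 128; x' = 208.2 − 0.8·119 = 113.
The subsidy expands output by 113 − 109 = 4 past the efficient level; on those units the gap between marginal cost and willingness to pay runs from 0 up to 9.
DWL = ½ × 9 × 4 = 18.

Deadweight loss = $18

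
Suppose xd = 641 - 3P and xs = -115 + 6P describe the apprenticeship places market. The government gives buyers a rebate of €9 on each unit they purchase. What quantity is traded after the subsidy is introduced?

Pre-subsidy: 641 - 3P = -115 + 6P gives P* = 84, x* = 389.
With the rebate, buyers effectively pay Pb = Ps − 9, where Ps is the price sellers receive.
Demand in terms of Ps becomes xd = 641 − 3(Ps − 9) = 668 - 3Ps. Setting this equal to supply: 668 - 3Ps = -115 + 6Ps, so Ps = 87.
Buyers pay Pb = 87 − 9 = 78; x' = -115 + 6·87 = 407.

x' = 407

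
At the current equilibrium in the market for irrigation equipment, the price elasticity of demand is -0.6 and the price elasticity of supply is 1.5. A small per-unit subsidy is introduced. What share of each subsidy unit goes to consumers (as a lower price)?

Consumer share = 5/7

For a small subsidy around the equilibrium, the benefit split depends on the relative slopes, which at a point are proportional to the elasticities.
Buyer share = εs/(εs + |εd|) = 1.5/(1.5 + 0.6) = 5/7; seller share = |εd|/(εs + |εd|) = 2/7.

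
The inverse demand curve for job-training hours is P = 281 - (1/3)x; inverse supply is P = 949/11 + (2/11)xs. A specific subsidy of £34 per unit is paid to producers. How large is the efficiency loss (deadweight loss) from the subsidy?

Deadweight loss = £1122

Pre-subsidy: 281 - (1/3)x = 949/11 + (2/11)x gives x* = 378 and P* = 155.
With the subsidy, sellers receive Ps = Pb + 34 for each unit, where Pb is the price buyers pay.
On the curves, Pb = 281 - (1/3)x and Ps = 949/11 + (2/11)x; the wedge Ps − Pb = 34 gives 949/11 + (2/11)x − (281 - (1/3)x) = 34, so x' = 444.
Then Pb = 281 − (1/3)·444 = 133 and Ps = 949/11 + (2/11)·444 = 167.
The subsidy expands output by 444 − 378 = 66 past the efficient level; on those units the gap between marginal cost and willingness to pay runs from 0 up to 34.
DWL = ½ × 34 × 66 = 1122.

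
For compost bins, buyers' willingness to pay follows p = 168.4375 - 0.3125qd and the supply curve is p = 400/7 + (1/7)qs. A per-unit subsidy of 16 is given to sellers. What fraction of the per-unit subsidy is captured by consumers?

Pre-subsidy: 168.4375 - 0.3125q = 400/7 + (1/7)q gives q* = 4155/17 and p* = 1565/17.
With the subsidy, sellers receive ps = pb + 16 for each unit, where pb is the price buyers pay.
On the curves, pb = 168.4375 - 0.3125q and ps = 400/7 + (1/7)q; the wedge ps − pb = 16 gives 400/7 + (1/7)q − (168.4375 - 0.3125q) = 16, so q' = 14257/51.
Then pb = 168.4375 − 0.3125·(14257/51) = 4135/51 and ps = 400/7 + (1/7)·(14257/51) = 4951/51.
Buyers' price falls by p* − pb = 1565/17 − 4135/51 = 560/51; sellers' price rises by ps − p* = 4951/51 − 1565/17 = 256/51.
So consumers capture (560/51)/16 = 35/51 of each unit of subsidy.

Consumer share = 35/51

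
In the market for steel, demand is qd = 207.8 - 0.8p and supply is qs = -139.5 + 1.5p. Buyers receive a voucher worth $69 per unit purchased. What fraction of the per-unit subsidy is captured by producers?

Producer share = 8/23

Pre-subsidy: 207.8 - 0.8p = -139.5 + 1.5p gives p* = 151, q* = 87.
With the rebate, buyers effectively pay pb = ps − 69, where ps is the price sellers receive.
Demand in terms of ps becomes qd = 207.8 − 0.8(ps − 69) = 263 - 0.8ps. Setting this equal to supply: 263 - 0.8ps = -139.5 + 1.5ps, so ps = 175.
Buyers pay pb = 175 − 69 = 106; q' = -139.5 + 1.5·175 = 123.
Buyers' price falls by p* − pb = 151 − 106 = 45; sellers' price rises by ps − p* = 175 − 151 = 24.
So producers capture 24/69 = 8/23 of each unit of subsidy.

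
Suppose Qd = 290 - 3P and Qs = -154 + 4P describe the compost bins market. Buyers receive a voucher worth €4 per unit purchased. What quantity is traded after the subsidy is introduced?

Pre-subsidy: 290 - 3P = -154 + 4P gives P* = 444/7, Q* = 698/7.
With the rebate, buyers effectively pay Pb = Ps − 4, where Ps is the price sellers receive.
Demand in terms of Ps becomes Qd = 290 − 3(Ps − 4) = 302 - 3Ps. Setting this equal to supply: 302 - 3Ps = -154 + 4Ps, so Ps = 456/7.
Buyers pay Pb = 456/7 − 4 = 428/7; Q' = -154 + 4·(456/7) = 746/7.

Q' = 746/7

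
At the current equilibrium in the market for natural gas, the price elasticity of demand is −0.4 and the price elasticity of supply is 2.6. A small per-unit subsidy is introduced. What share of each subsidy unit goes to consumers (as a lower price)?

Consumer share = 13/15

For a small subsidy around the equilibrium, the benefit split depends on the relative slopes, which at a point are proportional to the elasticities.
Buyer share = εs/(εs + |εd|) = 2.6/(2.6 + 0.4) = 13/15; seller share = |εd|/(εs + |εd|) = 2/15.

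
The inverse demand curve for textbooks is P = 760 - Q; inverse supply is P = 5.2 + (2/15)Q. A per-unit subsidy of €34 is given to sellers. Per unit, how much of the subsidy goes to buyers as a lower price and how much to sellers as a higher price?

Buyers gain €30 per unit; sellers gain €4 per unit

Pre-subsidy: 760 - Q = 5.2 + (2/15)Q gives Q* = 666 and P* = 94.
With the subsidy, sellers receive Ps = Pb + 34 for each unit, where Pb is the price buyers pay.
On the curves, Pb = 760 - Q and Ps = 5.2 + (2/15)Q; the wedge Ps − Pb = 34 gives 5.2 + (2/15)Q − (760 - Q) = 34, so Q' = 696.
Then Pb = 760 − 1·696 = 64 and Ps = 5.2 + (2/15)·696 = 98.
Buyers' price falls by P* − Pb = 94 − 64 = 30; sellers' price rises by Ps − P* = 98 − 94 = 4.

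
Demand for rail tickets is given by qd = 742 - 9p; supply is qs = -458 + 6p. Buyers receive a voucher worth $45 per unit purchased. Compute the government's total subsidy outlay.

Pre-subsidy: 742 - 9p = -458 + 6p gives p* = 80, q* = 22.
With the rebate, buyers effectively pay pb = ps − 45, where ps is the price sellers receive.
Demand in terms of ps becomes qd = 742 − 9(ps − 45) = 1147 - 9ps. Setting this equal to supply: 1147 - 9ps = -458 + 6ps, so ps = 107.
Buyers pay pb = 107 − 45 = 62; q' = -458 + 6·107 = 184.
Government outlay = subsidy × quantity = 45 × 184 = 8280.

Government cost = $8280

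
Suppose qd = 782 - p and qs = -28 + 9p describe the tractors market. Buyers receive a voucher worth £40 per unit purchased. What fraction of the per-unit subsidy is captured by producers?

Producer share = 0.1

Pre-subsidy: 782 - p = -28 + 9p gives p* = 81, q* = 701.
With the rebate, buyers effectively pay pb = ps − 40, where ps is the price sellers receive.
Demand in terms of ps becomes qd = 782 − 1(ps − 40) = 822 - ps. Setting this equal to supply: 822 - ps = -28 + 9ps, so ps = 85.
Buyers pay pb = 85 − 40 = 45; q' = -28 + 9·85 = 737.
Buyers' price falls by p* − pb = 81 − 45 = 36; sellers' price rises by ps − p* = 85 − 81 = 4.
So producers capture 4/40 = 0.1 of each unit of subsidy.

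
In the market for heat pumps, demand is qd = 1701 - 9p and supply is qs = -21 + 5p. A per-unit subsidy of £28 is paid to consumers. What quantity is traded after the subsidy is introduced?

q' = 684

Pre-subsidy: 1701 - 9p = -21 + 5p gives p* = 123, q* = 594.
With the rebate, buyers effectively pay pb = ps − 28, where ps is the price sellers receive.
Demand in terms of ps becomes qd = 1701 − 9(ps − 28) = 1953 - 9ps. Setting this equal to supply: 1953 - 9ps = -21 + 5ps, so ps = 141.
Buyers pay pb = 141 − 28 = 113; q' = -21 + 5·141 = 684.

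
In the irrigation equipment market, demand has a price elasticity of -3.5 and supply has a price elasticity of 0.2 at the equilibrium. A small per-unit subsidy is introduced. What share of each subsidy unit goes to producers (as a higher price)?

Producer share = 35/37

For a small subsidy around the equilibrium, the benefit split depends on the relative slopes, which at a point are proportional to the elasticities.
Buyer share = εs/(εs + |εd|) = 0.2/(0.2 + 3.5) = 2/37; seller share = |εd|/(εs + |εd|) = 35/37.
So producers capture 35/37 of the subsidy.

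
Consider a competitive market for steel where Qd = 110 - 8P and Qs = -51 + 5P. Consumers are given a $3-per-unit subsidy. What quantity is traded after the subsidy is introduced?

Pre-subsidy: 110 - 8P = -51 + 5P gives P* = 161/13, Q* = 142/13.
With the rebate, buyers effectively pay Pb = Ps − 3, where Ps is the price sellers receive.
Demand in terms of Ps becomes Qd = 110 − 8(Ps − 3) = 134 - 8Ps. Setting this equal to supply: 134 - 8Ps = -51 + 5Ps, so Ps = 185/13.
Buyers pay Pb = 185/13 − 3 = 146/13; Q' = -51 + 5·(185/13) = 262/13.

Q' = 262/13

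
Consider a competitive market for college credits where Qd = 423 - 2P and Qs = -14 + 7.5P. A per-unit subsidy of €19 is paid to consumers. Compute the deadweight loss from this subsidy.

Deadweight loss = €285

Pre-subsidy: 423 - 2P = -14 + 7.5P gives P* = 46, Q* = 331.
With the rebate, buyers effectively pay Pb = Ps − 19, where Ps is the price sellers receive.
Demand in terms of Ps becomes Qd = 423 − 2(Ps − 19) = 461 - 2Ps. Setting this equal to supply: 461 - 2Ps = -14 + 7.5Ps, so Ps = 50.
Buyers pay Pb = 50 − 19 = 31; Q' = -14 + 7.5·50 = 361.
The subsidy expands output by 361 − 331 = 30 past the efficient level; on those units the gap between marginal cost and willingness to pay runs from 0 up to 19.
DWL = ½ × 19 × 30 = 285.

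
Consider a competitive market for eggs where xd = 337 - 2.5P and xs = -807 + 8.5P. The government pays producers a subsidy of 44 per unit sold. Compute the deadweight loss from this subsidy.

Pre-subsidy: 337 - 2.5P = -807 + 8.5P gives P* = 104, x* = 77.
With the subsidy, sellers receive Ps = Pb + 44 for each unit, where Pb is the price buyers pay.
Supply in terms of Pb becomes xs = -807 + 8.5(Pb + 44) = -433 + 8.5Pb. Setting this equal to demand: 337 - 2.5Pb = -433 + 8.5Pb, so Pb = 70.
Sellers receive Ps = 70 + 44 = 114; x' = 337 − 2.5·70 = 162.
The subsidy expands output by 162 − 77 = 85 past the efficient level; on those units the gap between marginal cost and willingness to pay runs from 0 up to 44.
DWL = ½ × 44 × 85 = 1870.

Deadweight loss = 1870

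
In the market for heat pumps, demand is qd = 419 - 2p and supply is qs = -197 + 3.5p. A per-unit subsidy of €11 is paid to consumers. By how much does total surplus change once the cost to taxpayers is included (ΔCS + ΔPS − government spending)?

Pre-subsidy: 419 - 2p = -197 + 3.5p gives p* = 112, q* = 195.
With the rebate, buyers effectively pay pb = ps − 11, where ps is the price sellers receive.
Demand in terms of ps becomes qd = 419 − 2(ps − 11) = 441 - 2ps. Setting this equal to supply: 441 - 2ps = -197 + 3.5ps, so ps = 116.
Buyers pay pb = 116 − 11 = 105; q' = -197 + 3.5·116 = 209.
ΔCS = ½(195 + 209)(112 − 105) = 1414; ΔPS = ½(195 + 209)(116 − 112) = 808.
Government spending = 11 × 209 = 2299.
Net change = 1414 + 808 − 2299 = -77. The loss equals the DWL triangle ½·11·14.

Net change in total surplus = -€77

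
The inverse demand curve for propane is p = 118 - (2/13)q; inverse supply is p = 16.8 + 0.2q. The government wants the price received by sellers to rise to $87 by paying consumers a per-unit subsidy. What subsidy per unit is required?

At a seller price of 87, quantity supplied is -84 + 5·87 = 351.
Buyers absorb 351 only when they pay pb = 118 − (2/13)·351 = 64.
s = ps − pb = 87 − 64 = 23.

Required subsidy s = $23 per unit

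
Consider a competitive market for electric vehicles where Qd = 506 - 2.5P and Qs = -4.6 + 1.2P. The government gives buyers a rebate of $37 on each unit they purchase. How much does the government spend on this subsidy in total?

Government cost = $7067

Pre-subsidy: 506 - 2.5P = -4.6 + 1.2P gives P* = 138, Q* = 161.
With the rebate, buyers effectively pay Pb = Ps − 37, where Ps is the price sellers receive.
Demand in terms of Ps becomes Qd = 506 − 2.5(Ps − 37) = 598.5 - 2.5Ps. Setting this equal to supply: 598.5 - 2.5Ps = -4.6 + 1.2Ps, so Ps = 163.
Buyers pay Pb = 163 − 37 = 126; Q' = -4.6 + 1.2·163 = 191.
Government outlay = subsidy × quantity = 37 × 191 = 7067.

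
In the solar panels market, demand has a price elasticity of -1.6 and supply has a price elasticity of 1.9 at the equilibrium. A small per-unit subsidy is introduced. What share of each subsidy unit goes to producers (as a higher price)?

For a small subsidy around the equilibrium, the benefit split depends on the relative slopes, which at a point are proportional to the elasticities.
Buyer share = εs/(εs + |εd|) = 1.9/(1.9 + 1.6) = 19/35; seller share = |εd|/(εs + |εd|) = 16/35.
So producers capture 16/35 of the subsidy.

Producer share = 16/35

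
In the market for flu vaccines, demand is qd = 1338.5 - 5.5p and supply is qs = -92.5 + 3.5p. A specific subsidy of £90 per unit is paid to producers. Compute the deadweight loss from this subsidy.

Deadweight loss = £8662.5

Pre-subsidy: 1338.5 - 5.5p = -92.5 + 3.5p gives p* = 159, q* = 464.
With the subsidy, sellers receive ps = pb + 90 for each unit, where pb is the price buyers pay.
Supply in terms of pb becomes qs = -92.5 + 3.5(pb + 90) = 222.5 + 3.5pb. Setting this equal to demand: 1338.5 - 5.5pb = 222.5 + 3.5pb, so pb = 124.
Sellers receive ps = 124 + 90 = 214; q' = 1338.5 − 5.5·124 = 656.5.
The subsidy expands output by 656.5 − 464 = 192.5 past the efficient level; on those units the gap between marginal cost and willingness to pay runs from 0 up to 90.
DWL = ½ × 90 × 192.5 = 8662.5.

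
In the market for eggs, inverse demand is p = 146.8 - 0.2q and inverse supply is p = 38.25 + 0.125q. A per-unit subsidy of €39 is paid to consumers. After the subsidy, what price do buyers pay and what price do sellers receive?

Buyers pay €56; sellers receive €95

Pre-subsidy: 146.8 - 0.2q = 38.25 + 0.125q gives q* = 334 and p* = 80.
With the rebate, buyers effectively pay pb = ps − 39, where ps is the price sellers receive.
On the curves, pb = 146.8 - 0.2q and ps = 38.25 + 0.125q; the wedge ps − pb = 39 gives 38.25 + 0.125q − (146.8 - 0.2q) = 39, so q' = 454.
Then pb = 146.8 − 0.2·454 = 56 and ps = 38.25 + 0.125·454 = 95.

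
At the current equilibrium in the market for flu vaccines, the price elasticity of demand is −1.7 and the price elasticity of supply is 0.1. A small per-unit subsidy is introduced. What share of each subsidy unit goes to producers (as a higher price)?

For a small subsidy around the equilibrium, the benefit split depends on the relative slopes, which at a point are proportional to the elasticities.
Buyer share = εs/(εs + |εd|) = 0.1/(0.1 + 1.7) = 1/18; seller share = |εd|/(εs + |εd|) = 17/18.
So producers capture 17/18 of the subsidy.

Producer share = 17/18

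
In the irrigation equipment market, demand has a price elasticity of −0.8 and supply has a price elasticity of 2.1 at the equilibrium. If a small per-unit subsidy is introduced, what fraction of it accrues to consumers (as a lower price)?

Consumer share = 21/29

For a small subsidy around the equilibrium, the benefit split depends on the relative slopes, which at a point are proportional to the elasticities.
Buyer share = εs/(εs + |εd|) = 2.1/(2.1 + 0.8) = 21/29; seller share = |εd|/(εs + |εd|) = 8/29.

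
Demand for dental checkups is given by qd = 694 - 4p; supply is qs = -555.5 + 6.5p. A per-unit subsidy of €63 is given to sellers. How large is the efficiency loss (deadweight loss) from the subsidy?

Pre-subsidy: 694 - 4p = -555.5 + 6.5p gives p* = 119, q* = 218.
With the subsidy, sellers receive ps = pb + 63 for each unit, where pb is the price buyers pay.
Supply in terms of pb becomes qs = -555.5 + 6.5(pb + 63) = -146 + 6.5pb. Setting this equal to demand: 694 - 4pb = -146 + 6.5pb, so pb = 80.
Sellers receive ps = 80 + 63 = 143; q' = 694 − 4·80 = 374.
The subsidy expands output by 374 − 218 = 156 past the efficient level; on those units the gap between marginal cost and willingness to pay runs from 0 up to 63.
DWL = ½ × 63 × 156 = 4914.

Deadweight loss = €4914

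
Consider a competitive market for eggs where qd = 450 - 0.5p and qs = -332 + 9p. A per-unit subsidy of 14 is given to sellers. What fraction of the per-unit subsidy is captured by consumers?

Pre-subsidy: 450 - 0.5p = -332 + 9p gives p* = 1564/19, q* = 7768/19.
With the subsidy, sellers receive ps = pb + 14 for each unit, where pb is the price buyers pay.
Supply in terms of pb becomes qs = -332 + 9(pb + 14) = -206 + 9pb. Setting this equal to demand: 450 - 0.5pb = -206 + 9pb, so pb = 1312/19.
Sellers receive ps = 1312/19 + 14 = 1578/19; q' = 450 − 0.5·(1312/19) = 7894/19.
Buyers' price falls by p* − pb = 1564/19 − 1312/19 = 252/19; sellers' price rises by ps − p* = 1578/19 − 1564/19 = 14/19.
So consumers capture (252/19)/14 = 18/19 of each unit of subsidy.

Consumer share = 18/19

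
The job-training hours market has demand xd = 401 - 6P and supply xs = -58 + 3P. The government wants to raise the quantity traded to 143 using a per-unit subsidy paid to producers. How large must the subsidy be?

Required subsidy s = 24 per unit

At x = 143, invert demand for the buyer price: Pb = (401 − 143)/6 = 43; invert supply for the seller price: Ps = (143 − (-58))/3 = 67.
The subsidy must fill the gap: s = Ps − Pb = 67 − 43 = 24.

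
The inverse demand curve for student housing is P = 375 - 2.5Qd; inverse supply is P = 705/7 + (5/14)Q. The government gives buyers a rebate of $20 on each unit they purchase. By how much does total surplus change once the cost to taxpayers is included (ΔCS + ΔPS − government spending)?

Net change in total surplus = -$70

Pre-subsidy: 375 - 2.5Q = 705/7 + (5/14)Q gives Q* = 96 and P* = 135.
With the rebate, buyers effectively pay Pb = Ps − 20, where Ps is the price sellers receive.
On the curves, Pb = 375 - 2.5Q and Ps = 705/7 + (5/14)Q; the wedge Ps − Pb = 20 gives 705/7 + (5/14)Q − (375 - 2.5Q) = 20, so Q' = 103.
Then Pb = 375 − 2.5·103 = 117.5 and Ps = 705/7 + (5/14)·103 = 137.5.
ΔCS = ½(96 + 103)(135 − 117.5) = 1741.25; ΔPS = ½(96 + 103)(137.5 − 135) = 248.75.
Government spending = 20 × 103 = 2060.
Net change = 1741.25 + 248.75 − 2060 = -70. The loss equals the DWL triangle ½·20·7.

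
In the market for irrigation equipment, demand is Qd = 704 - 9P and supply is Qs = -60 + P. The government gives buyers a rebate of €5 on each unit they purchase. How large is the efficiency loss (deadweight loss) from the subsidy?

Deadweight loss = €11.25

Pre-subsidy: 704 - 9P = -60 + P gives P* = 76.4, Q* = 16.4.
With the rebate, buyers effectively pay Pb = Ps − 5, where Ps is the price sellers receive.
Demand in terms of Ps becomes Qd = 704 − 9(Ps − 5) = 749 - 9Ps. Setting this equal to supply: 749 - 9Ps = -60 + Ps, so Ps = 80.9.
Buyers pay Pb = 80.9 − 5 = 75.9; Q' = -60 + 1·80.9 = 20.9.
The subsidy expands output by 20.9 − 16.4 = 4.5 past the efficient level; on those units the gap between marginal cost and willingness to pay runs from 0 up to 5.
DWL = ½ × 5 × 4.5 = 11.25.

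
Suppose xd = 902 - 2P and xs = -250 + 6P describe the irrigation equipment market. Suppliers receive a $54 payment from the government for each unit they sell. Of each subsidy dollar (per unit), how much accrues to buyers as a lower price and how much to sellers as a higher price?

Buyers gain $40.5 per unit; sellers gain $13.5 per unit

Pre-subsidy: 902 - 2P = -250 + 6P gives P* = 144, x* = 614.
With the subsidy, sellers receive Ps = Pb + 54 for each unit, where Pb is the price buyers pay.
Supply in terms of Pb becomes xs = -250 + 6(Pb + 54) = 74 + 6Pb. Setting this equal to demand: 902 - 2Pb = 74 + 6Pb, so Pb = 103.5.
Sellers receive Ps = 103.5 + 54 = 157.5; x' = 902 − 2·103.5 = 695.
Buyers' price falls by P* − Pb = 144 − 103.5 = 40.5; sellers' price rises by Ps − P* = 157.5 − 144 = 13.5.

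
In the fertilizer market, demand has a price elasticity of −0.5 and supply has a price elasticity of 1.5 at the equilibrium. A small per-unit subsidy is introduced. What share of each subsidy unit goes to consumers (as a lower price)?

For a small subsidy around the equilibrium, the benefit split depends on the relative slopes, which at a point are proportional to the elasticities.
Buyer share = εs/(εs + |εd|) = 1.5/(1.5 + 0.5) = 0.75; seller share = |εd|/(εs + |εd|) = 0.25.

Consumer share = 0.75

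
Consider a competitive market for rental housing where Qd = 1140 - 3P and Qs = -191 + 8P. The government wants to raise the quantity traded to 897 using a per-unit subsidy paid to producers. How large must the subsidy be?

At Q = 897, invert demand for the buyer price: Pb = (1140 − 897)/3 = 81; invert supply for the seller price: Ps = (897 − (-191))/8 = 136.
The subsidy must fill the gap: s = Ps − Pb = 136 − 81 = 55.

Required subsidy s = 55 per unit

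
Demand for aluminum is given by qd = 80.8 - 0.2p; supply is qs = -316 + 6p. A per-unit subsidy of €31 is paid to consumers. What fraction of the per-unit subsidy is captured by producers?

Producer share = 1/31

Pre-subsidy: 80.8 - 0.2p = -316 + 6p gives p* = 64, q* = 68.
With the rebate, buyers effectively pay pb = ps − 31, where ps is the price sellers receive.
Demand in terms of ps becomes qd = 80.8 − 0.2(ps − 31) = 87 - 0.2ps. Setting this equal to supply: 87 - 0.2ps = -316 + 6ps, so ps = 65.
Buyers pay pb = 65 − 31 = 34; q' = -316 + 6·65 = 74.
Buyers' price falls by p* − pb = 64 − 34 = 30; sellers' price rises by ps − p* = 65 − 64 = 1.
So producers capture 1/31 = 1/31 of each unit of subsidy.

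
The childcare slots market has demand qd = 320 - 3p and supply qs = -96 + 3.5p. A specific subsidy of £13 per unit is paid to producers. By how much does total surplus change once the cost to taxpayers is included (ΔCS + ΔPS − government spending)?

Pre-subsidy: 320 - 3p = -96 + 3.5p gives p* = 64, q* = 128.
With the subsidy, sellers receive ps = pb + 13 for each unit, where pb is the price buyers pay.
Supply in terms of pb becomes qs = -96 + 3.5(pb + 13) = -50.5 + 3.5pb. Setting this equal to demand: 320 - 3pb = -50.5 + 3.5pb, so pb = 57.
Sellers receive ps = 57 + 13 = 70; q' = 320 − 3·57 = 149.
ΔCS = ½(128 + 149)(64 − 57) = 969.5; ΔPS = ½(128 + 149)(70 − 64) = 831.
Government spending = 13 × 149 = 1937.
Net change = 969.5 + 831 − 1937 = -136.5. The loss equals the DWL triangle ½·13·21.

Net change in total surplus = -£136.5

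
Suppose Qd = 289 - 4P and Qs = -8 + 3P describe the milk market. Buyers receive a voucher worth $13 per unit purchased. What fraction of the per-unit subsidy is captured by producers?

Pre-subsidy: 289 - 4P = -8 + 3P gives P* = 297/7, Q* = 835/7.
With the rebate, buyers effectively pay Pb = Ps − 13, where Ps is the price sellers receive.
Demand in terms of Ps becomes Qd = 289 − 4(Ps − 13) = 341 - 4Ps. Setting this equal to supply: 341 - 4Ps = -8 + 3Ps, so Ps = 349/7.
Buyers pay Pb = 349/7 − 13 = 258/7; Q' = -8 + 3·(349/7) = 991/7.
Buyers' price falls by P* − Pb = 297/7 − 258/7 = 39/7; sellers' price rises by Ps − P* = 349/7 − 297/7 = 52/7.
So producers capture (52/7)/13 = 4/7 of each unit of subsidy.

Producer share = 4/7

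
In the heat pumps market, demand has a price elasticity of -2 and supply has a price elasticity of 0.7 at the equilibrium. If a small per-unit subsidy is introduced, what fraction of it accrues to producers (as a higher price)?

For a small subsidy around the equilibrium, the benefit split depends on the relative slopes, which at a point are proportional to the elasticities.
Buyer share = εs/(εs + |εd|) = 0.7/(0.7 + 2) = 7/27; seller share = |εd|/(εs + |εd|) = 20/27.
So producers capture 20/27 of the subsidy.

Producer share = 20/27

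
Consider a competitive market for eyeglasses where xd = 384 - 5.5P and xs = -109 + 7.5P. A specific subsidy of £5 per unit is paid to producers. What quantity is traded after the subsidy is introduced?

x' = 9947/52

Pre-subsidy: 384 - 5.5P = -109 + 7.5P gives P* = 493/13, x* = 4561/26.
With the subsidy, sellers receive Ps = Pb + 5 for each unit, where Pb is the price buyers pay.
Supply in terms of Pb becomes xs = -109 + 7.5(Pb + 5) = -71.5 + 7.5Pb. Setting this equal to demand: 384 - 5.5Pb = -71.5 + 7.5Pb, so Pb = 911/26.
Sellers receive Ps = 911/26 + 5 = 1041/26; x' = 384 − 5.5·(911/26) = 9947/52.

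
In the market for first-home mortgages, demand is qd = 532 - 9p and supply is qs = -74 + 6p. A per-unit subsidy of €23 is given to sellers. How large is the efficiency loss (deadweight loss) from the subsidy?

Pre-subsidy: 532 - 9p = -74 + 6p gives p* = 40.4, q* = 168.4.
With the subsidy, sellers receive ps = pb + 23 for each unit, where pb is the price buyers pay.
Supply in terms of pb becomes qs = -74 + 6(pb + 23) = 64 + 6pb. Setting this equal to demand: 532 - 9pb = 64 + 6pb, so pb = 31.2.
Sellers receive ps = 31.2 + 23 = 54.2; q' = 532 − 9·31.2 = 251.2.
The subsidy expands output by 251.2 − 168.4 = 82.8 past the efficient level; on those units the gap between marginal cost and willingness to pay runs from 0 up to 23.
DWL = ½ × 23 × 82.8 = 952.2.

Deadweight loss = €952.2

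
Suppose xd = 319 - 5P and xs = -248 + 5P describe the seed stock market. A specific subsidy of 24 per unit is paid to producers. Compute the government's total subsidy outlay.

Pre-subsidy: 319 - 5P = -248 + 5P gives P* = 56.7, x* = 35.5.
With the subsidy, sellers receive Ps = Pb + 24 for each unit, where Pb is the price buyers pay.
Supply in terms of Pb becomes xs = -248 + 5(Pb + 24) = -128 + 5Pb. Setting this equal to demand: 319 - 5Pb = -128 + 5Pb, so Pb = 44.7.
Sellers receive Ps = 44.7 + 24 = 68.7; x' = 319 − 5·44.7 = 95.5.
Government outlay = subsidy × quantity = 24 × 95.5 = 2292.

Government cost = 2292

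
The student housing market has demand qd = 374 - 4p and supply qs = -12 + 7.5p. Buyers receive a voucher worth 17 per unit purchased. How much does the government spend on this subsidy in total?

Pre-subsidy: 374 - 4p = -12 + 7.5p gives p* = 772/23, q* = 5514/23.
With the rebate, buyers effectively pay pb = ps − 17, where ps is the price sellers receive.
Demand in terms of ps becomes qd = 374 − 4(ps − 17) = 442 - 4ps. Setting this equal to supply: 442 - 4ps = -12 + 7.5ps, so ps = 908/23.
Buyers pay pb = 908/23 − 17 = 517/23; q' = -12 + 7.5·(908/23) = 6534/23.
Government outlay = subsidy × quantity = 17 × 6534/23 = 111078/23.

Government cost = 111078/23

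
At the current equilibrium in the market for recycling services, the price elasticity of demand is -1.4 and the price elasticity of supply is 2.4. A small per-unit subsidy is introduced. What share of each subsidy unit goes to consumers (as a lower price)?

Consumer share = 12/19

For a small subsidy around the equilibrium, the benefit split depends on the relative slopes, which at a point are proportional to the elasticities.
Buyer share = εs/(εs + |εd|) = 2.4/(2.4 + 1.4) = 12/19; seller share = |εd|/(εs + |εd|) = 7/19.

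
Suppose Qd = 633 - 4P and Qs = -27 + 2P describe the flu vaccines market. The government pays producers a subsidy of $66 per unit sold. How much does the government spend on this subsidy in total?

Pre-subsidy: 633 - 4P = -27 + 2P gives P* = 110, Q* = 193.
With the subsidy, sellers receive Ps = Pb + 66 for each unit, where Pb is the price buyers pay.
Supply in terms of Pb becomes Qs = -27 + 2(Pb + 66) = 105 + 2Pb. Setting this equal to demand: 633 - 4Pb = 105 + 2Pb, so Pb = 88.
Sellers receive Ps = 88 + 66 = 154; Q' = 633 − 4·88 = 281.
Government outlay = subsidy × quantity = 66 × 281 = 18546.

Government cost = $18546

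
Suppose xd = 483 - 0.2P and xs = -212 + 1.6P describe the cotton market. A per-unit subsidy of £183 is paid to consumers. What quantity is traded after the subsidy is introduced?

Pre-subsidy: 483 - 0.2P = -212 + 1.6P gives P* = 3475/9, x* = 3652/9.
With the rebate, buyers effectively pay Pb = Ps − 183, where Ps is the price sellers receive.
Demand in terms of Ps becomes xd = 483 − 0.2(Ps − 183) = 519.6 - 0.2Ps. Setting this equal to supply: 519.6 - 0.2Ps = -212 + 1.6Ps, so Ps = 3658/9.
Buyers pay Pb = 3658/9 − 183 = 2011/9; x' = -212 + 1.6·(3658/9) = 19724/45.

x' = 19724/45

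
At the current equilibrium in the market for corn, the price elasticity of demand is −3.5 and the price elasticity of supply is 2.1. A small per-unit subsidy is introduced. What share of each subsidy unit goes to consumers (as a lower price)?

Consumer share = 0.375

For a small subsidy around the equilibrium, the benefit split depends on the relative slopes, which at a point are proportional to the elasticities.
Buyer share = εs/(εs + |εd|) = 2.1/(2.1 + 3.5) = 0.375; seller share = |εd|/(εs + |εd|) = 0.625.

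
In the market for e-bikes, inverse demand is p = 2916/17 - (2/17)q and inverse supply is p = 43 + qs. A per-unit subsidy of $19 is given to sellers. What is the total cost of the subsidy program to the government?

Pre-subsidy: 2916/17 - (2/17)q = 43 + q gives q* = 115 and p* = 158.
With the subsidy, sellers receive ps = pb + 19 for each unit, where pb is the price buyers pay.
On the curves, pb = 2916/17 - (2/17)q and ps = 43 + q; the wedge ps − pb = 19 gives 43 + q − (2916/17 - (2/17)q) = 19, so q' = 132.
Then pb = 2916/17 − (2/17)·132 = 156 and ps = 43 + 1·132 = 175.
Government outlay = subsidy × quantity = 19 × 132 = 2508.

Government cost = $2508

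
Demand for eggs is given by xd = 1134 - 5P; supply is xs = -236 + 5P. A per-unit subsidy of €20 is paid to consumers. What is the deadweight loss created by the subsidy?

Pre-subsidy: 1134 - 5P = -236 + 5P gives P* = 137, x* = 449.
With the rebate, buyers effectively pay Pb = Ps − 20, where Ps is the price sellers receive.
Demand in terms of Ps becomes xd = 1134 − 5(Ps − 20) = 1234 - 5Ps. Setting this equal to supply: 1234 - 5Ps = -236 + 5Ps, so Ps = 147.
Buyers pay Pb = 147 − 20 = 127; x' = -236 + 5·147 = 499.
The subsidy expands output by 499 − 449 = 50 past the efficient level; on those units the gap between marginal cost and willingness to pay runs from 0 up to 20.
DWL = ½ × 20 × 50 = 500.

Deadweight loss = €500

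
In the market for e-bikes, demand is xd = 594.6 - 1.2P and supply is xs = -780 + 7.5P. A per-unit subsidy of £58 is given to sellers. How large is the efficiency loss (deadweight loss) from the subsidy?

Deadweight loss = £1740

Pre-subsidy: 594.6 - 1.2P = -780 + 7.5P gives P* = 158, x* = 405.
With the subsidy, sellers receive Ps = Pb + 58 for each unit, where Pb is the price buyers pay.
Supply in terms of Pb becomes xs = -780 + 7.5(Pb + 58) = -345 + 7.5Pb. Setting this equal to demand: 594.6 - 1.2Pb = -345 + 7.5Pb, so Pb = 108.
Sellers receive Ps = 108 + 58 = 166; x' = 594.6 − 1.2·108 = 465.
The subsidy expands output by 465 − 405 = 60 past the efficient level; on those units the gap between marginal cost and willingness to pay runs from 0 up to 58.
DWL = ½ × 58 × 60 = 1740.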